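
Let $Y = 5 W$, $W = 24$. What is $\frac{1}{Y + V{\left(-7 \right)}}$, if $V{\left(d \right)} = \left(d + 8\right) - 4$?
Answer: $\frac{1}{117} \approx 0.008547$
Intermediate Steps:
$V{\left(d \right)} = 4 + d$ ($V{\left(d \right)} = \left(8 + d\right) - 4 = 4 + d$)
$Y = 120$ ($Y = 5 \cdot 24 = 120$)
$\frac{1}{Y + V{\left(-7 \right)}} = \frac{1}{120 + \left(4 - 7\right)} = \frac{1}{120 - 3} = \frac{1}{117}$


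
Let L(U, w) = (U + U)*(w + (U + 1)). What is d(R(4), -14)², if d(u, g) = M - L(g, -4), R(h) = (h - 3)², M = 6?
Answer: 220900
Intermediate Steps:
L(U, w) = 2*U*(1 + U + w) (L(U, w) = (2*U)*(w + (1 + U)) = (2*U)*(1 + U + w) = 2*U*(1 + U + w))
R(h) = (-3 + h)²
d(u, g) = 6 - 2*g*(-3 + g) (d(u, g) = 6 - 2*g*(1 + g - 4) = 6 - 2*g*(-3 + g))
d(R(4), -14)² = (6 - 2*(-14)*(-3 - 14))² = (6 - 2*(-14)*(-17))² = (6 - 476)² = (-470)² = 220900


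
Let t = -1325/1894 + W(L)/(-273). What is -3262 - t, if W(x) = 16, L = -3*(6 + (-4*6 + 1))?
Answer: -1686264215/517062 ≈ -3261.2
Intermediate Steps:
L = 51 (L = -3*(6 + (-24 + 1)) = -3*(6 - 23) = -3*(-17) = 51)
t = -392029/517062 (t = -1325/1894 + 16/(-273) = -1325*1/1894 + 16*(-1/273) = -1325/1894 - 16/273 = -392029/517062 ≈ -0.75819)
-3262 - t = -3262 - 1*(-392029/517062) = -3262 + 392029/517062 = -1686264215/517062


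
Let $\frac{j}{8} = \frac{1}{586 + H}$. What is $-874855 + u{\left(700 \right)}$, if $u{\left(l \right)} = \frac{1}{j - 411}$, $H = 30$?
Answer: $- \frac{27685661407}{31646} \approx -8.7486 \cdot 10^{5}$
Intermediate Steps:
$j = \frac{1}{77}$ ($j = \frac{8}{586 + 30} = \frac{8}{616} = 8 \cdot \frac{1}{616} = \frac{1}{77} \approx 0.012987$)
$u{\left(l \right)} = - \frac{77}{31646}$ ($u{\left(l \right)} = \frac{1}{\frac{1}{77} - 411} = \frac{1}{- \frac{31646}{77}} = - \frac{77}{31646}$)
$-874855 + u{\left(700 \right)} = -874855 - \frac{77}{31646} = - \frac{27685661407}{31646}$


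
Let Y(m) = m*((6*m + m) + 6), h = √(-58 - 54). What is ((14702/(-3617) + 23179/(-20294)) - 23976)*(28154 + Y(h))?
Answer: -24089733845453115/36701699 - 21123624855348*I*√7/36701699 ≈ -6.5637e+8 - 1.5228e+6*I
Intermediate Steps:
h = 4*I*√7 (h = √(-112) = 4*I*√7 ≈ 10.583*I)
Y(m) = m*(6 + 7*m) (Y(m) = m*(7*m + 6) = m*(6 + 7*m))
((14702/(-3617) + 23179/(-20294)) - 23976)*(28154 + Y(h)) = ((14702/(-3617) + 23179/(-20294)) - 23976)*(28154 + (4*I*√7)*(6 + 7*(4*I*√7))) = ((14702*(-1/3617) + 23179*(-1/20294)) - 23976)*(28154 + (4*I*√7)*(6 + 28*I*√7)) = ((-14702/3617 - 23179/20294) - 23976)*(28154 + 4*I*√7*(6 + 28*I*√7)) = (-382200831/73403398 - 23976)*(28154 + 4*I*√7*(6 + 28*I*√7)) = -1760302071279*(28154 + 4*I*√7*(6 + 28*I*√7))/73403398 = -24779772257394483/36701699 - 3520604142558*I*√7*(6 + 28*I*√7)/36701699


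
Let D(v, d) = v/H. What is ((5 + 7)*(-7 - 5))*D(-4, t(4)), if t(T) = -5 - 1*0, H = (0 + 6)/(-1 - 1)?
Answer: -192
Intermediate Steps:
H = -3 (H = 6/(-2) = 6*(-½) = -3)
t(T) = -5 (t(T) = -5 + 0 = -5)
D(v, d) = -v/3 (D(v, d) = v/(-3) = v*(-⅓) = -v/3)
((5 + 7)*(-7 - 5))*D(-4, t(4)) = ((5 + 7)*(-7 - 5))*(-⅓*(-4)) = (12*(-12))*(4/3) = -144*4/3 = -192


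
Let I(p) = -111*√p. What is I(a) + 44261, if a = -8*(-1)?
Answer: 44261 - 222*√2 ≈ 43947.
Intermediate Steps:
a = 8
I(a) + 44261 = -222*√2 + 44261 = 44261 - 222*√2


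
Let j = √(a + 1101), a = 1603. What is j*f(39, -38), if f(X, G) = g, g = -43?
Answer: -2236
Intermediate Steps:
f(X, G) = -43
j = 52 (j = √(1603 + 1101) = √2704 = 52)
j*f(39, -38) = 52*(-43) = -2236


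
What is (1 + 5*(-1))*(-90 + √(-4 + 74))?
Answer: 360 - 4*√70 ≈ 326.53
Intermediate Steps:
(1 + 5*(-1))*(-90 + √(-4 + 74)) = (1 - 5)*(-90 + √70) = -4*(-90 + √70) = 360 - 4*√70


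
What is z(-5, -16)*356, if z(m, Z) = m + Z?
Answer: -7476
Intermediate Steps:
z(m, Z) = Z + m
z(-5, -16)*356 = (-16 - 5)*356 = -21*356 = -7476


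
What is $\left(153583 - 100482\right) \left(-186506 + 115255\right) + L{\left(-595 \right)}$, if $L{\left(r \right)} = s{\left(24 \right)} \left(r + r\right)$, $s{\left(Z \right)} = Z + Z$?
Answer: $-3783556471$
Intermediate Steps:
$s{\left(Z \right)} = 2 Z$
$L{\left(r \right)} = 96 r$ ($L{\left(r \right)} = 2 \cdot 24 \left(r + r\right) = 48 \cdot 2 r = 96 r$)
$\left(153583 - 100482\right) \left(-186506 + 115255\right) + L{\left(-595 \right)} = \left(153583 - 100482\right) \left(-186506 + 115255\right) + 96 \left(-595\right) = 53101 \left(-71251\right) - 57120 = -3783499351 - 57120 = -3783556471$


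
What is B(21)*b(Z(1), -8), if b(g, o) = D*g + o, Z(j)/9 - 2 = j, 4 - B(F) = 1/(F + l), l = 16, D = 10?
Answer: 38514/37 ≈ 1040.9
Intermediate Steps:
B(F) = 4 - 1/(16 + F) (B(F) = 4 - 1/(F + 16) = 4 - 1/(16 + F))
Z(j) = 18 + 9*j
b(g, o) = o + 10*g (b(g, o) = 10*g + o = o + 10*g)
B(21)*b(Z(1), -8) = ((63 + 4*21)/(16 + 21))*(-8 + 10*(18 + 9*1)) = ((63 + 84)/37)*(-8 + 10*(18 + 9)) = ((1/37)*147)*(-8 + 10*27) = 147*(-8 + 270)/37 = (147/37)*262 = 38514/37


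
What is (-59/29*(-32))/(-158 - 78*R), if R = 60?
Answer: -16/1189 ≈ -0.013457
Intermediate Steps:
(-59/29*(-32))/(-158 - 78*R) = (-59/29*(-32))/(-158 - 78*60) = (-59*1/29*(-32))/(-158 - 4680) = -59/29*(-32)/(-4838) = (1888/29)*(-1/4838) = -16/1189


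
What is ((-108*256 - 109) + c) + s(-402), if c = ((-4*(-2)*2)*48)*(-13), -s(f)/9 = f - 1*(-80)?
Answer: -34843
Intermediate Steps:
s(f) = -720 - 9*f (s(f) = -9*(f - 1*(-80)) = -9*(f + 80) = -9*(80 + f) = -720 - 9*f)
c = -9984 (c = ((8*2)*48)*(-13) = (16*48)*(-13) = 768*(-13) = -9984)
((-108*256 - 109) + c) + s(-402) = ((-108*256 - 109) - 9984) + (-720 - 9*(-402)) = ((-27648 - 109) - 9984) + (-720 + 3618) = (-27757 - 9984) + 2898 = -37741 + 2898 = -34843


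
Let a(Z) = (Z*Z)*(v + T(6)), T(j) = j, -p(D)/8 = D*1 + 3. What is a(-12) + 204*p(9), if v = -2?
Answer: -19008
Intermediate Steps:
p(D) = -24 - 8*D (p(D) = -8*(D*1 + 3) = -8*(D + 3) = -8*(3 + D) = -24 - 8*D)
a(Z) = 4*Z**2 (a(Z) = (Z*Z)*(-2 + 6) = Z**2*4 = 4*Z**2)
a(-12) + 204*p(9) = 4*(-12)**2 + 204*(-24 - 8*9) = 4*144 + 204*(-24 - 72) = 576 + 204*(-96) = 576 - 19584 = -19008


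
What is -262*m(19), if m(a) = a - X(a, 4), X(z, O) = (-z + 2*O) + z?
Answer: -2882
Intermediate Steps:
X(z, O) = 2*O
m(a) = -8 + a (m(a) = a - 2*4 = a - 1*8 = a - 8 = -8 + a)
-262*m(19) = -262*(-8 + 19) = -262*11 = -2882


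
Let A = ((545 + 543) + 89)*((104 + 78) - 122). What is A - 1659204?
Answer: -1588584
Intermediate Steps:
A = 70620 (A = (1088 + 89)*(182 - 122) = 1177*60 = 70620)
A - 1659204 = 70620 - 1659204 = -1588584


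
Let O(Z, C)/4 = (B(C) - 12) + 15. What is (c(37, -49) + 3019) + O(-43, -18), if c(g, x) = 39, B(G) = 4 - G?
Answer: 3158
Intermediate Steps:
O(Z, C) = 28 - 4*C (O(Z, C) = 4*(((4 - C) - 12) + 15) = 4*((-8 - C) + 15) = 4*(7 - C) = 28 - 4*C)
(c(37, -49) + 3019) + O(-43, -18) = (39 + 3019) + (28 - 4*(-18)) = 3058 + (28 + 72) = 3058 + 100 = 3158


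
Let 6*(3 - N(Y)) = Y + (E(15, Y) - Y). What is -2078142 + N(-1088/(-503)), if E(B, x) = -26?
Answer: -6234404/3 ≈ -2.0781e+6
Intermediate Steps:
N(Y) = 22/3 (N(Y) = 3 - (Y + (-26 - Y))/6 = 3 - 1/6*(-26) = 3 + 13/3 = 22/3)
-2078142 + N(-1088/(-503)) = -2078142 + 22/3 = -6234404/3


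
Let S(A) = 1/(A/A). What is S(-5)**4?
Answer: 1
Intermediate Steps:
S(A) = 1 (S(A) = 1/1 = 1)
S(-5)**4 = 1**4 = 1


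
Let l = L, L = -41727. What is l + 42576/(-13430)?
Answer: -280218093/6715 ≈ -41730.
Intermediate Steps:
l = -41727
l + 42576/(-13430) = -41727 + 42576/(-13430) = -41727 + 42576*(-1/13430) = -41727 - 21288/6715 = -280218093/6715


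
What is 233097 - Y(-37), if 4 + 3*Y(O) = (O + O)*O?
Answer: 696557/3 ≈ 2.3219e+5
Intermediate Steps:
Y(O) = -4/3 + 2*O²/3 (Y(O) = -4/3 + ((O + O)*O)/3 = -4/3 + ((2*O)*O)/3 = -4/3 + (2*O²)/3 = -4/3 + 2*O²/3)
233097 - Y(-37) = 233097 - (-4/3 + (⅔)*(-37)²) = 233097 - (-4/3 + (⅔)*1369) = 233097 - (-4/3 + 2738/3) = 233097 - 1*2734/3 = 233097 - 2734/3 = 696557/3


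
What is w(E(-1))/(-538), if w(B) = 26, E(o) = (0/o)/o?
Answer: -13/269 ≈ -0.048327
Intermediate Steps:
E(o) = 0 (E(o) = 0/o = 0)
w(E(-1))/(-538) = 26/(-538) = 26*(-1/538) = -13/269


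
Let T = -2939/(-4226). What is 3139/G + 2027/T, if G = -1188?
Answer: 10167303655/3491532 ≈ 2912.0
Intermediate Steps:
T = 2939/4226 (T = -2939*(-1/4226) = 2939/4226 ≈ 0.69546)
3139/G + 2027/T = 3139/(-1188) + 2027/(2939/4226) = 3139*(-1/1188) + 2027*(4226/2939) = -3139/1188 + 8566102/2939 = 10167303655/3491532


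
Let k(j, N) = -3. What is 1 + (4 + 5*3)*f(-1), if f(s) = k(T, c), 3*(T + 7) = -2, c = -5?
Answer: -56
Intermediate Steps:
T = -23/3 (T = -7 + (⅓)*(-2) = -7 - ⅔ = -23/3 ≈ -7.6667)
f(s) = -3
1 + (4 + 5*3)*f(-1) = 1 + (4 + 5*3)*(-3) = 1 + (4 + 15)*(-3) = 1 + 19*(-3) = 1 - 57 = -56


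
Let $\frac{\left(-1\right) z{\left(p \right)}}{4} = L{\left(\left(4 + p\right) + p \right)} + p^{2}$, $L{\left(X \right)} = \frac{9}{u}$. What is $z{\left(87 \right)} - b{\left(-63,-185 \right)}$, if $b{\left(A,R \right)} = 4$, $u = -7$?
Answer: $- \frac{211924}{7} \approx -30275.0$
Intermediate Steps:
$L{\left(X \right)} = - \frac{9}{7}$ ($L{\left(X \right)} = \frac{9}{-7} = 9 \left(- \frac{1}{7}\right) = - \frac{9}{7}$)
$z{\left(p \right)} = \frac{36}{7} - 4 p^{2}$ ($z{\left(p \right)} = - 4 \left(- \frac{9}{7} + p^{2}\right) = \frac{36}{7} - 4 p^{2}$)
$z{\left(87 \right)} - b{\left(-63,-185 \right)} = \left(\frac{36}{7} - 4 \cdot 87^{2}\right) - 4 = \left(\frac{36}{7} - 30276\right) - 4 = - \frac{211896}{7} - 4 = - \frac{211924}{7}$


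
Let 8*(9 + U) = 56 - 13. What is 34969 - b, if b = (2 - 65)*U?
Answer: 277925/8 ≈ 34741.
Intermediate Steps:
U = -29/8 (U = -9 + (56 - 13)/8 = -9 + (⅛)*43 = -9 + 43/8 = -29/8 ≈ -3.6250)
b = 1827/8 (b = (2 - 65)*(-29/8) = -63*(-29/8) = 1827/8 ≈ 228.38)
34969 - b = 34969 - 1*1827/8 = 34969 - 1827/8 = 277925/8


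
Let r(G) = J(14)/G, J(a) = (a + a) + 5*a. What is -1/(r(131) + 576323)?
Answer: -131/75498411 ≈ -1.7351e-6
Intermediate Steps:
J(a) = 7*a (J(a) = 2*a + 5*a = 7*a)
r(G) = 98/G (r(G) = (7*14)/G = 98/G)
-1/(r(131) + 576323) = -1/(98/131 + 576323) = -1/75498411/131 = -1*131/75498411 = -131/75498411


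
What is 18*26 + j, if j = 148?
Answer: 616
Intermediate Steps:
18*26 + j = 18*26 + 148 = 468 + 148 = 616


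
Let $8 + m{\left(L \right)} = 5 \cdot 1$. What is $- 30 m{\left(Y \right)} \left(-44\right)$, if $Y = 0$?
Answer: $-3960$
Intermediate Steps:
$m{\left(L \right)} = -3$ ($m{\left(L \right)} = -8 + 5 \cdot 1 = -8 + 5 = -3$)
$- 30 m{\left(Y \right)} \left(-44\right) = \left(-30\right) \left(-3\right) \left(-44\right) = 90 \left(-44\right) = -3960$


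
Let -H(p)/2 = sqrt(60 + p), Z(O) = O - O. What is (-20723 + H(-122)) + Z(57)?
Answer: -20723 - 2*I*sqrt(62) ≈ -20723.0 - 15.748*I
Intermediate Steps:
Z(O) = 0
H(p) = -2*sqrt(60 + p)
(-20723 + H(-122)) + Z(57) = (-20723 - 2*sqrt(60 - 122)) + 0 = (-20723 - 2*I*sqrt(62)) + 0 = -20723 - 2*I*sqrt(62)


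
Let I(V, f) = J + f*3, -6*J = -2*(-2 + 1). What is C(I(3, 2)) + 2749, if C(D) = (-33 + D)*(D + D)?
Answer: 21953/9 ≈ 2439.2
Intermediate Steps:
J = -⅓ (J = -(-1)*(-2 + 1)/3 = -(-1)*(-1)/3 = -⅙*2 = -⅓ ≈ -0.33333)
I(V, f) = -⅓ + 3*f (I(V, f) = -⅓ + f*3 = -⅓ + 3*f)
C(D) = 2*D*(-33 + D) (C(D) = (-33 + D)*(2*D) = 2*D*(-33 + D))
C(I(3, 2)) + 2749 = 2*(-⅓ + 3*2)*(-33 + (-⅓ + 3*2)) + 2749 = 2*(-⅓ + 6)*(-33 + (-⅓ + 6)) + 2749 = 2*(17/3)*(-33 + 17/3) + 2749 = 2*(17/3)*(-82/3) + 2749 = -2788/9 + 2749 = 21953/9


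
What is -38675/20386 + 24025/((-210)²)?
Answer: -24315877/17980452 ≈ -1.3524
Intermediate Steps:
-38675/20386 + 24025/((-210)²) = -38675*1/20386 + 24025/44100 = -38675/20386 + 24025*(1/44100) = -38675/20386 + 961/1764 = -24315877/17980452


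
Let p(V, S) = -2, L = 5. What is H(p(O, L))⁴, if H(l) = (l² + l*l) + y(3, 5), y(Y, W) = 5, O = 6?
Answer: 28561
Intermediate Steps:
H(l) = 5 + 2*l² (H(l) = (l² + l*l) + 5 = (l² + l²) + 5 = 2*l² + 5 = 5 + 2*l²)
H(p(O, L))⁴ = (5 + 2*(-2)²)⁴ = (5 + 2*4)⁴ = (5 + 8)⁴ = 13⁴ = 28561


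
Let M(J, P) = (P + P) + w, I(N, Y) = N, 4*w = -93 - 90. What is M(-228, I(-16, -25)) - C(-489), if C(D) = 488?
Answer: -2263/4 ≈ -565.75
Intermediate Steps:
w = -183/4 (w = (-93 - 90)/4 = (¼)*(-183) = -183/4 ≈ -45.750)
M(J, P) = -183/4 + 2*P (M(J, P) = (P + P) - 183/4 = 2*P - 183/4 = -183/4 + 2*P)
M(-228, I(-16, -25)) - C(-489) = (-183/4 + 2*(-16)) - 1*488 = (-183/4 - 32) - 488 = -311/4 - 488 = -2263/4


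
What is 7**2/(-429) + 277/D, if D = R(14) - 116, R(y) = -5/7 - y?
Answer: -292222/130845 ≈ -2.2333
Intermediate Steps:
R(y) = -5/7 - y (R(y) = -5*1/7 - y = -5/7 - y)
D = -915/7 (D = (-5/7 - 1*14) - 116 = (-5/7 - 14) - 116 = -103/7 - 116 = -915/7 ≈ -130.71)
7**2/(-429) + 277/D = 7**2/(-429) + 277/(-915/7) = 49*(-1/429) + 277*(-7/915) = -49/429 - 1939/915 = -292222/130845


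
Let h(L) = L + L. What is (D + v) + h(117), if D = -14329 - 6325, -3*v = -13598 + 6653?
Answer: -18105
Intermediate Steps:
v = 2315 (v = -(-13598 + 6653)/3 = -⅓*(-6945) = 2315)
h(L) = 2*L
D = -20654
(D + v) + h(117) = (-20654 + 2315) + 2*117 = -18339 + 234 = -18105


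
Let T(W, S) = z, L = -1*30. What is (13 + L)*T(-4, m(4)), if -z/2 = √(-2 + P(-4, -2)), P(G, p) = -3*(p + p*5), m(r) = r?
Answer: 34*√34 ≈ 198.25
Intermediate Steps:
L = -30
P(G, p) = -18*p (P(G, p) = -3*(p + 5*p) = -18*p)
z = -2*√34 (z = -2*√(-2 - 18*(-2)) = -2*√(-2 + 36) = -2*√34 ≈ -11.662)
T(W, S) = -2*√34
(13 + L)*T(-4, m(4)) = (13 - 30)*(-2*√34) = -(-34)*√34 = 34*√34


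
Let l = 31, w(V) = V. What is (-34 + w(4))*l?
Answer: -930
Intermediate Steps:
(-34 + w(4))*l = (-34 + 4)*31 = -30*31 = -930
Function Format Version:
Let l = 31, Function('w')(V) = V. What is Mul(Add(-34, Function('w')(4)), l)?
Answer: -930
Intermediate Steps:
Mul(Add(-34, Function('w')(4)), l) = Mul(Add(-34, 4), 31) = Mul(-30, 31) = -930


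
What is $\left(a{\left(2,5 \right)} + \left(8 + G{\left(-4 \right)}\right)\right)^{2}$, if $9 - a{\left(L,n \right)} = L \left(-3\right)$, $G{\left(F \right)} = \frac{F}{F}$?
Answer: $576$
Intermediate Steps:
$G{\left(F \right)} = 1$
$a{\left(L,n \right)} = 9 + 3 L$ ($a{\left(L,n \right)} = 9 - L \left(-3\right) = 9 - - 3 L = 9 + 3 L$)
$\left(a{\left(2,5 \right)} + \left(8 + G{\left(-4 \right)}\right)\right)^{2} = \left(\left(9 + 3 \cdot 2\right) + \left(8 + 1\right)\right)^{2} = \left(\left(9 + 6\right) + 9\right)^{2} = \left(15 + 9\right)^{2} = 24^{2} = 576$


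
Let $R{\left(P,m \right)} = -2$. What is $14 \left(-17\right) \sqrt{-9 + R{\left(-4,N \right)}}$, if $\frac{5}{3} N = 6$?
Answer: $- 238 i \sqrt{11} \approx - 789.36 i$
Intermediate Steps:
$N = \frac{18}{5}$ ($N = \frac{3}{5} \cdot 6 = \frac{18}{5} \approx 3.6$)
$14 \left(-17\right) \sqrt{-9 + R{\left(-4,N \right)}} = 14 \left(-17\right) \sqrt{-9 - 2} = - 238 \sqrt{-11} = - 238 i \sqrt{11}$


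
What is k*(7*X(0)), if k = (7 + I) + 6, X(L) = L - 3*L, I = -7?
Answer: 0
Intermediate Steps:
X(L) = -2*L
k = 6 (k = (7 - 7) + 6 = 0 + 6 = 6)
k*(7*X(0)) = 6*(7*(-2*0)) = 6*(7*0) = 6*0 = 0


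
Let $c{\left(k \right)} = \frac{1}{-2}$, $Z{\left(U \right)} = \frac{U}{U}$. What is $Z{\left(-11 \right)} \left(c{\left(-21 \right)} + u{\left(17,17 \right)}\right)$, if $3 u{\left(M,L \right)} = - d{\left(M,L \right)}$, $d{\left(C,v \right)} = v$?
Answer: $- \frac{37}{6} \approx -6.1667$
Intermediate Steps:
$Z{\left(U \right)} = 1$
$u{\left(M,L \right)} = - \frac{L}{3}$ ($u{\left(M,L \right)} = \frac{\left(-1\right) L}{3} = - \frac{L}{3}$)
$c{\left(k \right)} = - \frac{1}{2}$
$Z{\left(-11 \right)} \left(c{\left(-21 \right)} + u{\left(17,17 \right)}\right) = 1 \left(- \frac{1}{2} - \frac{17}{3}\right) = 1 \left(- \frac{37}{6}\right) = - \frac{37}{6}$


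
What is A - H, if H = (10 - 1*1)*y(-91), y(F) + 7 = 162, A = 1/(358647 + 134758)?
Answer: -688299974/493405 ≈ -1395.0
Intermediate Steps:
A = 1/493405 ≈ 2.0267e-6
y(F) = 155 (y(F) = -7 + 162 = 155)
H = 1395 (H = (10 - 1*1)*155 = (10 - 1)*155 = 9*155 = 1395)
A - H = 1/493405 - 1*1395 = 1/493405 - 1395 = -688299974/493405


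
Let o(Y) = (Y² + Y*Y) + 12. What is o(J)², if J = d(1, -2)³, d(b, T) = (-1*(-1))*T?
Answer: 19600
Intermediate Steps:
d(b, T) = T (d(b, T) = 1*T = T)
J = -8 (J = (-2)³ = -8)
o(Y) = 12 + 2*Y² (o(Y) = (Y² + Y²) + 12 = 2*Y² + 12 = 12 + 2*Y²)
o(J)² = (12 + 2*(-8)²)² = (12 + 2*64)² = (12 + 128)² = 140² = 19600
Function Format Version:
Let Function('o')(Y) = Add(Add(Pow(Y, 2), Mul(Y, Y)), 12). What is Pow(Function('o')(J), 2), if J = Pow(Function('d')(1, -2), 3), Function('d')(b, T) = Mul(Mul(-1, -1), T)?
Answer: 19600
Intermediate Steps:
Function('d')(b, T) = T (Function('d')(b, T) = Mul(1, T) = T)
J = -8 (J = Pow(-2, 3) = -8)
Function('o')(Y) = Add(12, Mul(2, Pow(Y, 2))) (Function('o')(Y) = Add(Add(Pow(Y, 2), Pow(Y, 2)), 12) = Add(Mul(2, Pow(Y, 2)), 12) = Add(12, Mul(2, Pow(Y, 2))))
Pow(Function('o')(J), 2) = Pow(Add(12, Mul(2, Pow(-8, 2))), 2) = Pow(Add(12, Mul(2, 64)), 2) = Pow(Add(12, 128), 2) = Pow(140, 2) = 19600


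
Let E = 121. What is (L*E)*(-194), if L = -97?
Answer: 2276978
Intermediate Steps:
(L*E)*(-194) = -97*121*(-194) = -11737*(-194) = 2276978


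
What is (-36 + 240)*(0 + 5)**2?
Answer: 5100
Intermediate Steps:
(-36 + 240)*(0 + 5)**2 = 204*5**2 = 204*25 = 5100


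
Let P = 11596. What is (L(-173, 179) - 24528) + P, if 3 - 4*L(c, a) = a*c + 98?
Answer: -5214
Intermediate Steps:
L(c, a) = -95/4 - a*c/4 (L(c, a) = 3/4 - (a*c + 98)/4 = 3/4 - (98 + a*c)/4 = 3/4 + (-49/2 - a*c/4) = -95/4 - a*c/4)
(L(-173, 179) - 24528) + P = ((-95/4 - 1/4*179*(-173)) - 24528) + 11596 = ((-95/4 + 30967/4) - 24528) + 11596 = (7718 - 24528) + 11596 = -16810 + 11596 = -5214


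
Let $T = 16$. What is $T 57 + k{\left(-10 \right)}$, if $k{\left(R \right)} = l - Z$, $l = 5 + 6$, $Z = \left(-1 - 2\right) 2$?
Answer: $929$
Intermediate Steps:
$Z = -6$ ($Z = \left(-3\right) 2 = -6$)
$l = 11$
$k{\left(R \right)} = 17$ ($k{\left(R \right)} = 11 - -6 = 11 + 6 = 17$)
$T 57 + k{\left(-10 \right)} = 16 \cdot 57 + 17 = 912 + 17 = 929$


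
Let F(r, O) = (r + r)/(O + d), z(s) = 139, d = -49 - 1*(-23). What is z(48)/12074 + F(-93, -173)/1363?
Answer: 39947707/3274915538 ≈ 0.012198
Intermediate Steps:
d = -26 (d = -49 + 23 = -26)
F(r, O) = 2*r/(-26 + O) (F(r, O) = (r + r)/(O - 26) = (2*r)/(-26 + O) = 2*r/(-26 + O))
z(48)/12074 + F(-93, -173)/1363 = 139/12074 + (2*(-93)/(-26 - 173))/1363 = 139*(1/12074) + (2*(-93)/(-199))*(1/1363) = 139/12074 + (2*(-93)*(-1/199))*(1/1363) = 139/12074 + (186/199)*(1/1363) = 139/12074 + 186/271237 = 39947707/3274915538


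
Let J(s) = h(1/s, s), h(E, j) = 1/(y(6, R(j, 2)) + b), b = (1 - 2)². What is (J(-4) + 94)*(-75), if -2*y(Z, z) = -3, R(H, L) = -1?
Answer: -7080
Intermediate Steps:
y(Z, z) = 3/2 (y(Z, z) = -½*(-3) = 3/2)
b = 1 (b = (-1)² = 1)
h(E, j) = ⅖ (h(E, j) = 1/(3/2 + 1) = 1/(5/2) = ⅖)
J(s) = ⅖
(J(-4) + 94)*(-75) = (⅖ + 94)*(-75) = (472/5)*(-75) = -7080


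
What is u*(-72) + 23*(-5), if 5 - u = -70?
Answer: -5515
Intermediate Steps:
u = 75 (u = 5 - 1*(-70) = 5 + 70 = 75)
u*(-72) + 23*(-5) = 75*(-72) + 23*(-5) = -5400 - 115 = -5515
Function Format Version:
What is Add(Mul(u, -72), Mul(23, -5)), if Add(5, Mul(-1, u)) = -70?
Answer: -5515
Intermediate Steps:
u = 75 (u = Add(5, Mul(-1, -70)) = Add(5, 70) = 75)
Add(Mul(u, -72), Mul(23, -5)) = Add(Mul(75, -72), Mul(23, -5)) = Add(-5400, -115) = -5515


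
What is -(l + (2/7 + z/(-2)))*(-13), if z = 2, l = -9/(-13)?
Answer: -2/7 ≈ -0.28571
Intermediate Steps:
l = 9/13 (l = -9*(-1/13) = 9/13 ≈ 0.69231)
-(l + (2/7 + z/(-2)))*(-13) = -(9/13 + (2/7 + 2/(-2)))*(-13) = -(9/13 + (2*(1/7) + 2*(-1/2)))*(-13) = -(9/13 + (2/7 - 1))*(-13) = -(9/13 - 5/7)*(-13) = -(-2)*(-13)/91 = -1*2/7 = -2/7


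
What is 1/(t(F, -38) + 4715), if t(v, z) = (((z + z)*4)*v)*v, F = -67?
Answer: -1/1359941 ≈ -7.3533e-7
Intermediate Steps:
t(v, z) = 8*z*v² (t(v, z) = (((2*z)*4)*v)*v = ((8*z)*v)*v = (8*v*z)*v = 8*z*v²)
1/(t(F, -38) + 4715) = 1/(8*(-38)*(-67)² + 4715) = 1/(8*(-38)*4489 + 4715) = 1/(-1364656 + 4715) = 1/(-1359941) = -1/1359941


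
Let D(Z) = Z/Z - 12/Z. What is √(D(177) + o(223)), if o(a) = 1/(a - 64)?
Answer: 2*√20647581/9381 ≈ 0.96876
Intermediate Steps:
D(Z) = 1 - 12/Z
o(a) = 1/(-64 + a)
√(D(177) + o(223)) = √((-12 + 177)/177 + 1/(-64 + 223)) = √((1/177)*165 + 1/159) = √(55/59 + 1/159) = √(8804/9381) = 2*√20647581/9381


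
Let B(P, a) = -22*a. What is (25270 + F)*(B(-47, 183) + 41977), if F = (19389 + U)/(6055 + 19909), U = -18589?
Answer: 6225017899270/6491 ≈ 9.5902e+8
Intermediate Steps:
F = 200/6491 (F = (19389 - 18589)/(6055 + 19909) = 800/25964 = 800*(1/25964) = 200/6491 ≈ 0.030812)
(25270 + F)*(B(-47, 183) + 41977) = (25270 + 200/6491)*(-22*183 + 41977) = 164027770*(-4026 + 41977)/6491 = (164027770/6491)*37951 = 6225017899270/6491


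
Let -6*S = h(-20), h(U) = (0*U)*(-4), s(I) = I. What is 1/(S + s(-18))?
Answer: -1/18 ≈ -0.055556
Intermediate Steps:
h(U) = 0 (h(U) = 0*(-4) = 0)
S = 0 (S = -⅙*0 = 0)
1/(S + s(-18)) = 1/(0 - 18) = 1/(-18) = -1/18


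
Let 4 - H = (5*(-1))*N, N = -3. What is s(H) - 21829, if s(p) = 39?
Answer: -21790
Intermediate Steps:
H = -11 (H = 4 - 5*(-1)*(-3) = 4 - (-5)*(-3) = 4 - 1*15 = 4 - 15 = -11)
s(H) - 21829 = 39 - 21829 = -21790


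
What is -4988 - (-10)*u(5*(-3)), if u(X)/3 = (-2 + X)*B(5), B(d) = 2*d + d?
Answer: -12638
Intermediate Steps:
B(d) = 3*d
u(X) = -90 + 45*X (u(X) = 3*((-2 + X)*(3*5)) = 3*((-2 + X)*15) = 3*(-30 + 15*X) = -90 + 45*X)
-4988 - (-10)*u(5*(-3)) = -4988 - (-10)*(-90 + 45*(5*(-3))) = -4988 - (-10)*(-90 + 45*(-15)) = -4988 - (-10)*(-90 - 675) = -4988 - (-10)*(-765) = -4988 - 1*7650 = -4988 - 7650 = -12638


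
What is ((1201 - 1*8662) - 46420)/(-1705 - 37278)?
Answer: 53881/38983 ≈ 1.3822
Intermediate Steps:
((1201 - 1*8662) - 46420)/(-1705 - 37278) = ((1201 - 8662) - 46420)/(-38983) = (-7461 - 46420)*(-1/38983) = -53881*(-1/38983) = 53881/38983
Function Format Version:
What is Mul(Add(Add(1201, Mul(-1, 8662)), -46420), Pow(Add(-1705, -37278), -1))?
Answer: Rational(53881, 38983) ≈ 1.3822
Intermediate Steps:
Mul(Add(Add(1201, Mul(-1, 8662)), -46420), Pow(Add(-1705, -37278), -1)) = Mul(Add(Add(1201, -8662), -46420), Pow(-38983, -1)) = Mul(Add(-7461, -46420), Rational(-1, 38983)) = Mul(-53881, Rational(-1, 38983)) = Rational(53881, 38983)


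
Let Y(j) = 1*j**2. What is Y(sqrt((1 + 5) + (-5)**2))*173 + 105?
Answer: 5468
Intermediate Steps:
Y(j) = j**2
Y(sqrt((1 + 5) + (-5)**2))*173 + 105 = (sqrt((1 + 5) + (-5)**2))**2*173 + 105 = (sqrt(6 + 25))**2*173 + 105 = (sqrt(31))**2*173 + 105 = 31*173 + 105 = 5363 + 105 = 5468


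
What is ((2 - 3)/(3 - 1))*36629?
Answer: -36629/2 ≈ -18315.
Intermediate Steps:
((2 - 3)/(3 - 1))*36629 = -1/2*36629 = -36629/2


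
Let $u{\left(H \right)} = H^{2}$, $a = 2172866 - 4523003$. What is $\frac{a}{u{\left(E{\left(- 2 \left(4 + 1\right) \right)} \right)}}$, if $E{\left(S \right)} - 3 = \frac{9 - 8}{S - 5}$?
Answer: $- \frac{528780825}{1936} \approx -2.7313 \cdot 10^{5}$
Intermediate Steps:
$E{\left(S \right)} = 3 + \frac{1}{-5 + S}$ ($E{\left(S \right)} = 3 + \frac{9 - 8}{S - 5} = 3 + 1 \frac{1}{-5 + S} = 3 + \frac{1}{-5 + S}$)
$a = -2350137$ ($a = 2172866 - 4523003 = -2350137$)
$\frac{a}{u{\left(E{\left(- 2 \left(4 + 1\right) \right)} \right)}} = - \frac{2350137}{\left(\frac{-14 + 3 \left(- 2 \left(4 + 1\right)\right)}{-5 - 2 \left(4 + 1\right)}\right)^{2}} = - \frac{2350137}{\left(\frac{-14 + 3 \left(\left(-2\right) 5\right)}{-5 - 10}\right)^{2}} = - \frac{2350137}{\left(\frac{-14 + 3 \left(-10\right)}{-5 - 10}\right)^{2}} = - \frac{2350137}{\left(\frac{-14 - 30}{-15}\right)^{2}} = - \frac{2350137}{\left(\left(- \frac{1}{15}\right) \left(-44\right)\right)^{2}} = - \frac{2350137}{\left(\frac{44}{15}\right)^{2}} = - \frac{2350137}{\frac{1936}{225}} = \left(-2350137\right) \frac{225}{1936} = - \frac{528780825}{1936}$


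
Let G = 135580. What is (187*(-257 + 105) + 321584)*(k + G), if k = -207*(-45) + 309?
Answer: 42568004640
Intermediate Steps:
k = 9624 (k = 9315 + 309 = 9624)
(187*(-257 + 105) + 321584)*(k + G) = (187*(-257 + 105) + 321584)*(9624 + 135580) = (187*(-152) + 321584)*145204 = (-28424 + 321584)*145204 = 293160*145204 = 42568004640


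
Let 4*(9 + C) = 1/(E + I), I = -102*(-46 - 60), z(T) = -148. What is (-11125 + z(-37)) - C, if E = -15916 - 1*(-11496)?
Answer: -287997953/25568 ≈ -11264.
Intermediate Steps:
I = 10812 (I = -102*(-106) = 10812)
E = -4420 (E = -15916 + 11496 = -4420)
C = -230111/25568 (C = -9 + 1/(4*(-4420 + 10812)) = -9 + (¼)/6392 = -9 + (¼)*(1/6392) = -9 + 1/25568 = -230111/25568 ≈ -9.0000)
(-11125 + z(-37)) - C = (-11125 - 148) - 1*(-230111/25568) = -11273 + 230111/25568 = -287997953/25568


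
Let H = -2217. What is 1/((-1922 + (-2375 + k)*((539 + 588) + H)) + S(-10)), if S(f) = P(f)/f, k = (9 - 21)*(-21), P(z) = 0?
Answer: 1/2312148 ≈ 4.3250e-7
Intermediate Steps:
k = 252 (k = -12*(-21) = 252)
S(f) = 0 (S(f) = 0/f = 0)
1/((-1922 + (-2375 + k)*((539 + 588) + H)) + S(-10)) = 1/((-1922 + (-2375 + 252)*((539 + 588) - 2217)) + 0) = 1/((-1922 - 2123*(1127 - 2217)) + 0) = 1/((-1922 - 2123*(-1090)) + 0) = 1/((-1922 + 2314070) + 0) = 1/(2312148 + 0) = 1/2312148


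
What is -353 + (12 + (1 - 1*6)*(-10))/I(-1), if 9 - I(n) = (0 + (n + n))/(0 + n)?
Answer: -2409/7 ≈ -344.14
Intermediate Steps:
I(n) = 7 (I(n) = 9 - (0 + (n + n))/(0 + n) = 9 - (0 + 2*n)/n = 9 - 2*n/n = 9 - 1*2 = 9 - 2 = 7)
-353 + (12 + (1 - 1*6)*(-10))/I(-1) = -353 + (12 + (1 - 1*6)*(-10))/7 = -353 + (12 + (1 - 6)*(-10))*(1/7) = -353 + (12 - 5*(-10))*(1/7) = -353 + (12 + 50)*(1/7) = -353 + 62*(1/7) = -353 + 62/7 = -2409/7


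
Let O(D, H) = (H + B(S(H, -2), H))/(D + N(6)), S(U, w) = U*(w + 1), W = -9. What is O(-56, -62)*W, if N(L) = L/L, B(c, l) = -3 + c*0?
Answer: -117/11 ≈ -10.636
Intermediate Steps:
S(U, w) = U*(1 + w)
B(c, l) = -3 (B(c, l) = -3 + 0 = -3)
N(L) = 1
O(D, H) = (-3 + H)/(1 + D) (O(D, H) = (H - 3)/(D + 1) = (-3 + H)/(1 + D))
O(-56, -62)*W = ((-3 - 62)/(1 - 56))*(-9) = (-65/(-55))*(-9) = -1/55*(-65)*(-9) = (13/11)*(-9) = -117/11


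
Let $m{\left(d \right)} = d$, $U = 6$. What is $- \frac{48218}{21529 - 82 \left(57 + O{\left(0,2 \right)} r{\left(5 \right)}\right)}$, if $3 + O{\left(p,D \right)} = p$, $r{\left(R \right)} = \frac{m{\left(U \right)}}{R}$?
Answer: $- \frac{241090}{85751} \approx -2.8115$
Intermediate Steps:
$r{\left(R \right)} = \frac{6}{R}$
$O{\left(p,D \right)} = -3 + p$
$- \frac{48218}{21529 - 82 \left(57 + O{\left(0,2 \right)} r{\left(5 \right)}\right)} = - \frac{48218}{21529 - 82 \left(57 + \left(-3 + 0\right) \frac{6}{5}\right)} = - \frac{48218}{21529 - 82 \left(57 - 3 \cdot 6 \cdot \frac{1}{5}\right)} = - \frac{48218}{21529 - 82 \left(57 - \frac{18}{5}\right)} = - \frac{48218}{21529 - \frac{21894}{5}} = - \frac{48218}{\frac{85751}{5}} = \left(-48218\right) \frac{5}{85751} = - \frac{241090}{85751}$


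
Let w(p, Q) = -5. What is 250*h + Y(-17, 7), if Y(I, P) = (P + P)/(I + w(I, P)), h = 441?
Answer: 1212743/11 ≈ 1.1025e+5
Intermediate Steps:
Y(I, P) = 2*P/(-5 + I) (Y(I, P) = (P + P)/(I - 5) = (2*P)/(-5 + I) = 2*P/(-5 + I))
250*h + Y(-17, 7) = 250*441 + 2*7/(-5 - 17) = 110250 + 2*7/(-22) = 110250 + 2*7*(-1/22) = 110250 - 7/11 = 1212743/11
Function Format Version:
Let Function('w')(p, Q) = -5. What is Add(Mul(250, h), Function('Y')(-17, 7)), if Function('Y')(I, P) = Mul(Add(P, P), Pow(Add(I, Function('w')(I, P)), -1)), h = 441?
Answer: Rational(1212743, 11) ≈ 1.1025e+5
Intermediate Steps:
Function('Y')(I, P) = Mul(2, P, Pow(Add(-5, I), -1)) (Function('Y')(I, P) = Mul(Add(P, P), Pow(Add(I, -5), -1)) = Mul(Mul(2, P), Pow(Add(-5, I), -1)) = Mul(2, P, Pow(Add(-5, I), -1)))
Add(Mul(250, h), Function('Y')(-17, 7)) = Add(Mul(250, 441), Mul(2, 7, Pow(Add(-5, -17), -1))) = Add(110250, Mul(2, 7, Pow(-22, -1))) = Add(110250, Mul(2, 7, Rational(-1, 22))) = Add(110250, Rational(-7, 11)) = Rational(1212743, 11)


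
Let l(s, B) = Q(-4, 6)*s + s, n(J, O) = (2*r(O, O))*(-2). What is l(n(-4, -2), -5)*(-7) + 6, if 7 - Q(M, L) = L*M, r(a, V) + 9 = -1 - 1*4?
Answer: -12538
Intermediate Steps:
r(a, V) = -14 (r(a, V) = -9 + (-1 - 1*4) = -9 + (-1 - 4) = -9 - 5 = -14)
n(J, O) = 56 (n(J, O) = (2*(-14))*(-2) = -28*(-2) = 56)
Q(M, L) = 7 - L*M
l(s, B) = 32*s (l(s, B) = (7 - 1*6*(-4))*s + s = (7 + 24)*s + s = 31*s + s = 32*s)
l(n(-4, -2), -5)*(-7) + 6 = (32*56)*(-7) + 6 = 1792*(-7) + 6 = -12544 + 6 = -12538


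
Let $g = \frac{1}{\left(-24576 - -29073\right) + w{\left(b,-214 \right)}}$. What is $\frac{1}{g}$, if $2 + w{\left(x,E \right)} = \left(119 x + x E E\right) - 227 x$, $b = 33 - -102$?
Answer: $6172375$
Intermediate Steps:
$b = 135$ ($b = 33 + 102 = 135$)
$w{\left(x,E \right)} = -2 - 108 x + x E^{2}$ ($w{\left(x,E \right)} = -2 - \left(108 x - x E E\right) = -2 - \left(108 x - E x E\right) = -2 - \left(108 x - x E^{2}\right) = -2 + \left(- 108 x + x E^{2}\right) = -2 - 108 x + x E^{2}$)
$g = \frac{1}{6172375}$ ($g = \frac{1}{\left(-24576 - -29073\right) - \left(14582 - 6182460\right)} = \frac{1}{\left(-24576 + 29073\right) - -6167878} = \frac{1}{4497 - -6167878} = \frac{1}{4497 + 6167878} = \frac{1}{6172375} \approx 1.6201 \cdot 10^{-7}$)
$\frac{1}{g} = \frac{1}{\frac{1}{6172375}} = 6172375$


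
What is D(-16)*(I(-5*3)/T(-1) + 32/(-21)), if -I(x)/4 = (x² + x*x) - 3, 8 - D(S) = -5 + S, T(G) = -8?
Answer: 270367/42 ≈ 6437.3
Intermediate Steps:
D(S) = 13 - S (D(S) = 8 - (-5 + S) = 8 + (5 - S) = 13 - S)
I(x) = 12 - 8*x² (I(x) = -4*((x² + x*x) - 3) = -4*((x² + x²) - 3) = -4*(2*x² - 3) = -4*(-3 + 2*x²) = 12 - 8*x²)
D(-16)*(I(-5*3)/T(-1) + 32/(-21)) = (13 - 1*(-16))*((12 - 8*(-5*3)²)/(-8) + 32/(-21)) = (13 + 16)*((12 - 8*(-15)²)*(-⅛) + 32*(-1/21)) = 29*((12 - 8*225)*(-⅛) - 32/21) = 29*((12 - 1800)*(-⅛) - 32/21) = 29*(-1788*(-⅛) - 32/21) = 29*(447/2 - 32/21) = 29*(9323/42) = 270367/42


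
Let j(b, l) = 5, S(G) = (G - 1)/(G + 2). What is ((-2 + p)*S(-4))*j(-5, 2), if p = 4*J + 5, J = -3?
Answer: -225/2 ≈ -112.50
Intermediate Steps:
S(G) = (-1 + G)/(2 + G)
p = -7 (p = 4*(-3) + 5 = -12 + 5 = -7)
((-2 + p)*S(-4))*j(-5, 2) = ((-2 - 7)*((-1 - 4)/(2 - 4)))*5 = -9*(-5)/(-2)*5 = -(-9)*(-5)/2*5 = -9*5/2*5 = -45/2*5 = -225/2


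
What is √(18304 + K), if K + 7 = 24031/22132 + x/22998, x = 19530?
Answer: √32921891927514376435/42415978 ≈ 135.27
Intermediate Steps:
K = -429673209/84831956 (K = -7 + (24031/22132 + 19530/22998) = -7 + (24031*(1/22132) + 19530*(1/22998)) = -7 + (24031/22132 + 3255/3833) = -7 + 164150483/84831956 = -429673209/84831956 ≈ -5.0650)
√(18304 + K) = √(18304 - 429673209/84831956) = √(1552334449415/84831956) = √32921891927514376435/42415978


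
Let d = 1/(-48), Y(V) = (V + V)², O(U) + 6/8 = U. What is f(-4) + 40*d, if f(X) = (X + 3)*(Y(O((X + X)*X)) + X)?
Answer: -46837/12 ≈ -3903.1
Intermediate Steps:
O(U) = -¾ + U
Y(V) = 4*V² (Y(V) = (2*V)² = 4*V²)
d = -1/48 ≈ -0.020833
f(X) = (3 + X)*(X + 4*(-¾ + 2*X²)²) (f(X) = (X + 3)*(4*(-¾ + (X + X)*X)² + X) = (3 + X)*(4*(-¾ + (2*X)*X)² + X) = (3 + X)*(4*(-¾ + 2*X²)² + X) = (3 + X)*(X + 4*(-¾ + 2*X²)²))
f(-4) + 40*d = (27/4 - 35*(-4)² - 12*(-4)³ + 16*(-4)⁵ + 48*(-4)⁴ + (21/4)*(-4)) + 40*(-1/48) = (27/4 - 35*16 - 12*(-64) + 16*(-1024) + 48*256 - 21) - ⅚ = (27/4 - 560 + 768 - 16384 + 12288 - 21) - ⅚ = -15609/4 - ⅚ = -46837/12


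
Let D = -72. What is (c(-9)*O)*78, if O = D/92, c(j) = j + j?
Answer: 25272/23 ≈ 1098.8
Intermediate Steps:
c(j) = 2*j
O = -18/23 (O = -72/92 = -72*1/92 = -18/23 ≈ -0.78261)
(c(-9)*O)*78 = ((2*(-9))*(-18/23))*78 = -18*(-18/23)*78 = (324/23)*78 = 25272/23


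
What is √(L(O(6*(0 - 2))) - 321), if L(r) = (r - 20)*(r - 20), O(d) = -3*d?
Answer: I*√65 ≈ 8.0623*I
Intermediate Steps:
L(r) = (-20 + r)² (L(r) = (-20 + r)*(-20 + r) = (-20 + r)²)
√(L(O(6*(0 - 2))) - 321) = √((-20 - 18*(0 - 2))² - 321) = √((-20 - 18*(-2))² - 321) = √((-20 - 3*(-12))² - 321) = √((-20 + 36)² - 321) = √(16² - 321) = √(256 - 321) = √(-65) = I*√65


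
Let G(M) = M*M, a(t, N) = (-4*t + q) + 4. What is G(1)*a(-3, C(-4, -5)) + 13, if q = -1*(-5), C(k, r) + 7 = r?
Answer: 34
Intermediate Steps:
C(k, r) = -7 + r
q = 5
a(t, N) = 9 - 4*t (a(t, N) = (-4*t + 5) + 4 = (5 - 4*t) + 4 = 9 - 4*t)
G(M) = M²
G(1)*a(-3, C(-4, -5)) + 13 = 1²*(9 - 4*(-3)) + 13 = 1*(9 + 12) + 13 = 1*21 + 13 = 21 + 13 = 34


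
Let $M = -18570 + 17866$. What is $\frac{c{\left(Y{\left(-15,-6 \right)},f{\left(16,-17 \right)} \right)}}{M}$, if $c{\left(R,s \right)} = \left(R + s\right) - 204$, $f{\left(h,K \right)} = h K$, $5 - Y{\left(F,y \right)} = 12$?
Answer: $\frac{483}{704} \approx 0.68608$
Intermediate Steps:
$Y{\left(F,y \right)} = -7$ ($Y{\left(F,y \right)} = 5 - 12 = -7$)
$f{\left(h,K \right)} = K h$
$M = -704$
$c{\left(R,s \right)} = -204 + R + s$
$\frac{c{\left(Y{\left(-15,-6 \right)},f{\left(16,-17 \right)} \right)}}{M} = \frac{-204 - 7 - 272}{-704} = \left(-204 - 7 - 272\right) \left(- \frac{1}{704}\right) = \left(-483\right) \left(- \frac{1}{704}\right) = \frac{483}{704}$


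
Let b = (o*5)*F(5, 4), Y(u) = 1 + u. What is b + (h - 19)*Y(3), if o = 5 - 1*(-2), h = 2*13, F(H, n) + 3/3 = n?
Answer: 133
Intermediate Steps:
F(H, n) = -1 + n
h = 26
o = 7 (o = 5 + 2 = 7)
b = 105 (b = (7*5)*(-1 + 4) = 35*3 = 105)
b + (h - 19)*Y(3) = 105 + (26 - 19)*(1 + 3) = 105 + 7*4 = 105 + 28 = 133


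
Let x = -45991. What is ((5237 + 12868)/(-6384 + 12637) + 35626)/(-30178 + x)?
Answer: -222787483/476284757 ≈ -0.46776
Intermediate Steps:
((5237 + 12868)/(-6384 + 12637) + 35626)/(-30178 + x) = ((5237 + 12868)/(-6384 + 12637) + 35626)/(-30178 - 45991) = (18105/6253 + 35626)/(-76169) = (18105*(1/6253) + 35626)*(-1/76169) = (18105/6253 + 35626)*(-1/76169) = (222787483/6253)*(-1/76169) = -222787483/476284757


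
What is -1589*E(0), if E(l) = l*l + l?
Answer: 0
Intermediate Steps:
E(l) = l + l² (E(l) = l² + l = l + l²)
-1589*E(0) = -0*(1 + 0) = -0 = -1589*0 = 0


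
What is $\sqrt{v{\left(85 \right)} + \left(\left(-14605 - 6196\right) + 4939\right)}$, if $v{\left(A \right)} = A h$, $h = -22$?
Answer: $2 i \sqrt{4433} \approx 133.16 i$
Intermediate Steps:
$v{\left(A \right)} = - 22 A$ ($v{\left(A \right)} = A \left(-22\right) = - 22 A$)
$\sqrt{v{\left(85 \right)} + \left(\left(-14605 - 6196\right) + 4939\right)} = \sqrt{\left(-22\right) 85 + \left(\left(-14605 - 6196\right) + 4939\right)} = \sqrt{-1870 + \left(-20801 + 4939\right)} = \sqrt{-1870 - 15862} = \sqrt{-17732} = 2 i \sqrt{4433}$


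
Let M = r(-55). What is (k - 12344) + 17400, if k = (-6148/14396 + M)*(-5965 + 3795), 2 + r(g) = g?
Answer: 466692144/3599 ≈ 1.2967e+5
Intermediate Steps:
r(g) = -2 + g
M = -57 (M = -2 - 55 = -57)
k = 448495600/3599 (k = (-6148/14396 - 57)*(-5965 + 3795) = (-6148*1/14396 - 57)*(-2170) = (-1537/3599 - 57)*(-2170) = -206680/3599*(-2170) = 448495600/3599 ≈ 1.2462e+5)
(k - 12344) + 17400 = (448495600/3599 - 12344) + 17400 = 404069544/3599 + 17400 = 466692144/3599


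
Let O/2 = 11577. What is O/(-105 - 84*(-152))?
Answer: 7718/4221 ≈ 1.8285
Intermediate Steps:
O = 23154 (O = 2*11577 = 23154)
O/(-105 - 84*(-152)) = 23154/(-105 - 84*(-152)) = 23154/(-105 + 12768) = 23154/12663 = 23154*(1/12663) = 7718/4221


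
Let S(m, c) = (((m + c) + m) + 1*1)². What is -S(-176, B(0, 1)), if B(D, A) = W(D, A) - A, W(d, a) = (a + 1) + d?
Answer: -122500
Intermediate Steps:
W(d, a) = 1 + a + d (W(d, a) = (1 + a) + d = 1 + a + d)
B(D, A) = 1 + D (B(D, A) = (1 + A + D) - A = 1 + D)
S(m, c) = (1 + c + 2*m)² (S(m, c) = (((c + m) + m) + 1)² = ((c + 2*m) + 1)² = (1 + c + 2*m)²)
-S(-176, B(0, 1)) = -(1 + (1 + 0) + 2*(-176))² = -(1 + 1 - 352)² = -1*(-350)² = -1*122500 = -122500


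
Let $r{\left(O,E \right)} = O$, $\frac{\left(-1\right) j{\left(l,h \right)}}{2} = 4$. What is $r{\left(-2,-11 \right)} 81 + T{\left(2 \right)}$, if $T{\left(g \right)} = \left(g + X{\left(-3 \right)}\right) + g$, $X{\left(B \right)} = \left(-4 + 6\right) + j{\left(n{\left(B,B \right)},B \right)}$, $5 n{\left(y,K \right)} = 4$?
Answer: $-164$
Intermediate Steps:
$n{\left(y,K \right)} = \frac{4}{5}$ ($n{\left(y,K \right)} = \frac{1}{5} \cdot 4 = \frac{4}{5}$)
$j{\left(l,h \right)} = -8$ ($j{\left(l,h \right)} = \left(-2\right) 4 = -8$)
$X{\left(B \right)} = -6$ ($X{\left(B \right)} = \left(-4 + 6\right) - 8 = 2 - 8 = -6$)
$T{\left(g \right)} = -6 + 2 g$ ($T{\left(g \right)} = \left(g - 6\right) + g = \left(-6 + g\right) + g = -6 + 2 g$)
$r{\left(-2,-11 \right)} 81 + T{\left(2 \right)} = \left(-2\right) 81 + \left(-6 + 2 \cdot 2\right) = -162 + \left(-6 + 4\right) = -162 - 2 = -164$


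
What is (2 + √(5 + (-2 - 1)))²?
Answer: (2 + √2)² ≈ 11.657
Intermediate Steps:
(2 + √(5 + (-2 - 1)))² = (2 + √(5 - 3))² = (2 + √2)²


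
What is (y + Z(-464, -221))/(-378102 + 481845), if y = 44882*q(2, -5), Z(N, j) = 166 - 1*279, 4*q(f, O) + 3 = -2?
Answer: -37477/69162 ≈ -0.54187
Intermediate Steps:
q(f, O) = -5/4 (q(f, O) = -¾ + (¼)*(-2) = -¾ - ½ = -5/4)
Z(N, j) = -113 (Z(N, j) = 166 - 279 = -113)
y = -112205/2 (y = 44882*(-5/4) = -112205/2 ≈ -56103.)
(y + Z(-464, -221))/(-378102 + 481845) = (-112205/2 - 113)/(-378102 + 481845) = -112431/2/103743 = -112431/2*1/103743 = -37477/69162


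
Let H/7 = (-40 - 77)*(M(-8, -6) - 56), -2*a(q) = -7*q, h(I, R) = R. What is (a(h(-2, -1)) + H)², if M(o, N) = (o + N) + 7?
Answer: 10647556969/4 ≈ 2.6619e+9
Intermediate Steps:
M(o, N) = 7 + N + o (M(o, N) = (N + o) + 7 = 7 + N + o)
a(q) = 7*q/2 (a(q) = -(-7)*q/2 = 7*q/2)
H = 51597 (H = 7*((-40 - 77)*((7 - 6 - 8) - 56)) = 7*(-117*(-7 - 56)) = 7*(-117*(-63)) = 7*7371 = 51597)
(a(h(-2, -1)) + H)² = ((7/2)*(-1) + 51597)² = (-7/2 + 51597)² = (103187/2)² = 10647556969/4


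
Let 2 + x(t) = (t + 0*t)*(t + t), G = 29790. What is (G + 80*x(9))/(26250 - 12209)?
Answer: 42590/14041 ≈ 3.0333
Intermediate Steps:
x(t) = -2 + 2*t² (x(t) = -2 + (t + 0*t)*(t + t) = -2 + (t + 0)*(2*t) = -2 + t*(2*t) = -2 + 2*t²)
(G + 80*x(9))/(26250 - 12209) = (29790 + 80*(-2 + 2*9²))/(26250 - 12209) = (29790 + 80*(-2 + 2*81))/14041 = (29790 + 80*(-2 + 162))*(1/14041) = (29790 + 80*160)*(1/14041) = (29790 + 12800)*(1/14041) = 42590*(1/14041) = 42590/14041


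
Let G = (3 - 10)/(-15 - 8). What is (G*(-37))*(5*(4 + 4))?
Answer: -10360/23 ≈ -450.43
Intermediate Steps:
G = 7/23 (G = -7/(-23) = -7*(-1/23) = 7/23 ≈ 0.30435)
(G*(-37))*(5*(4 + 4)) = ((7/23)*(-37))*(5*(4 + 4)) = -1295*8/23 = -259/23*40 = -10360/23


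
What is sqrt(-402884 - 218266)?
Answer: 5*I*sqrt(24846) ≈ 788.13*I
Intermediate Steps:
sqrt(-402884 - 218266) = sqrt(-621150) = 5*I*sqrt(24846)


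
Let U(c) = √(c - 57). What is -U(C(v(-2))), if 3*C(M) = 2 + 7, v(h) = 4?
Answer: -3*I*√6 ≈ -7.3485*I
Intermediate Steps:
C(M) = 3 (C(M) = (2 + 7)/3 = (⅓)*9 = 3)
U(c) = √(-57 + c)
-U(C(v(-2))) = -√(-57 + 3) = -√(-54) = -3*I*√6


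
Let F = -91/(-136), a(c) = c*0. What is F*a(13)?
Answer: 0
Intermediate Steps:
a(c) = 0
F = 91/136 (F = -91*(-1/136) = 91/136 ≈ 0.66912)
F*a(13) = (91/136)*0 = 0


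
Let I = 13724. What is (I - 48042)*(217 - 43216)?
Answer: 1475639682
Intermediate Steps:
(I - 48042)*(217 - 43216) = (13724 - 48042)*(217 - 43216) = -34318*(-42999) = 1475639682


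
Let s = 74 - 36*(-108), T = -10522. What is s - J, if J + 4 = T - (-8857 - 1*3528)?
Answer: 2103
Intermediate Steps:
s = 3962 (s = 74 + 3888 = 3962)
J = 1859 (J = -4 + (-10522 - (-8857 - 1*3528)) = -4 + (-10522 - (-8857 - 3528)) = -4 + (-10522 - 1*(-12385)) = -4 + (-10522 + 12385) = -4 + 1863 = 1859)
s - J = 3962 - 1*1859 = 3962 - 1859 = 2103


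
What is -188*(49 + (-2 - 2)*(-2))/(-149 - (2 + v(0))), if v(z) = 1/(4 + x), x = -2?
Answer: 7144/101 ≈ 70.733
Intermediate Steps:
v(z) = ½ (v(z) = 1/(4 - 2) = 1/2 = ½)
-188*(49 + (-2 - 2)*(-2))/(-149 - (2 + v(0))) = -188*(49 + (-2 - 2)*(-2))/(-149 - (2 + ½)) = -188*(49 - 4*(-2))/(-149 - 1*5/2) = -188*(49 + 8)/(-149 - 5/2) = -10716/(-303/2) = -10716*(-2)/303 = -188*(-38/101) = 7144/101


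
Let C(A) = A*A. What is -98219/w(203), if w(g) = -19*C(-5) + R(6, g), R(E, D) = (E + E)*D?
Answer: -98219/1961 ≈ -50.086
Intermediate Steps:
R(E, D) = 2*D*E (R(E, D) = (2*E)*D = 2*D*E)
C(A) = A²
w(g) = -475 + 12*g (w(g) = -19*(-5)² + 2*g*6 = -19*25 + 12*g = -475 + 12*g)
-98219/w(203) = -98219/(-475 + 12*203) = -98219/(-475 + 2436) = -98219/1961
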